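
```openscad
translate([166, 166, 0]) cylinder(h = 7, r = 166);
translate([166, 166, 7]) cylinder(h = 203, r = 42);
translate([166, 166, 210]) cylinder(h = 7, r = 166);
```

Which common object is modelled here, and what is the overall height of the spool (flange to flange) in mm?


A spool. The overall height is 217 mm.

Three coaxial cylinders, large–small–large — a spool. Two 7 mm flanges and a 203 mm core give 7 + 203 + 7 = 217 mm.


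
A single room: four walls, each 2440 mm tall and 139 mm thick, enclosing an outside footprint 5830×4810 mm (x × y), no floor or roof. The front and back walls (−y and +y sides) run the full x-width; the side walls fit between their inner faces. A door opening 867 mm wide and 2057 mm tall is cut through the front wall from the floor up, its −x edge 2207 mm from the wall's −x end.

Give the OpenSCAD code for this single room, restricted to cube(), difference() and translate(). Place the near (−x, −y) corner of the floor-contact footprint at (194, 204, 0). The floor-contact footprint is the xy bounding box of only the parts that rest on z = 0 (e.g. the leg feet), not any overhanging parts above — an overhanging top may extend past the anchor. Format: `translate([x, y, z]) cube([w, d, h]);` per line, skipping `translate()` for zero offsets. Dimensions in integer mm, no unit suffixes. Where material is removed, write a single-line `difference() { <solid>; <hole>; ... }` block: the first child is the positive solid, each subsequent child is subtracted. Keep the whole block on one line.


difference() { translate([194, 204, 0]) cube([5830, 139, 2440]); translate([2401, 204, 0]) cube([867, 139, 2057]); }
translate([194, 4875, 0]) cube([5830, 139, 2440]);
translate([194, 343, 0]) cube([139, 4532, 2440]);
translate([5885, 343, 0]) cube([139, 4532, 2440]);


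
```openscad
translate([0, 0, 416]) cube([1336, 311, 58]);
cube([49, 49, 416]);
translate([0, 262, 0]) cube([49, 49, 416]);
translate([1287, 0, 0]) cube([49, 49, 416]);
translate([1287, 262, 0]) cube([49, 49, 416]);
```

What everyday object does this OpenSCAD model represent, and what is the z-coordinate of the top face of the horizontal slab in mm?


A bench. The seat-top height is 474 mm.

A long slab on four corner posts — a bench. The slab sits at z = 416 with thickness 58, so the top is 416 + 58 = 474 mm.


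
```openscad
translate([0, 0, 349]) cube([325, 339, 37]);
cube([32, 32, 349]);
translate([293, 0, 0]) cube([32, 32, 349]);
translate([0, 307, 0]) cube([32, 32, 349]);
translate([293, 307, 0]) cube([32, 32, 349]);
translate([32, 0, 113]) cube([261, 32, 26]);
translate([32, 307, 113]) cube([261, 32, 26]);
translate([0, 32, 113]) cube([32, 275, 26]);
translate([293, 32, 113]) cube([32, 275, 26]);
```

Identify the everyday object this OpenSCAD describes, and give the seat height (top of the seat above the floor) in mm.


A stool. The seat height is 386 mm.

A 325×339×37 slab at z = 349 on four corner posts — a stool. The seat top is 349 + 37 = 386 mm.


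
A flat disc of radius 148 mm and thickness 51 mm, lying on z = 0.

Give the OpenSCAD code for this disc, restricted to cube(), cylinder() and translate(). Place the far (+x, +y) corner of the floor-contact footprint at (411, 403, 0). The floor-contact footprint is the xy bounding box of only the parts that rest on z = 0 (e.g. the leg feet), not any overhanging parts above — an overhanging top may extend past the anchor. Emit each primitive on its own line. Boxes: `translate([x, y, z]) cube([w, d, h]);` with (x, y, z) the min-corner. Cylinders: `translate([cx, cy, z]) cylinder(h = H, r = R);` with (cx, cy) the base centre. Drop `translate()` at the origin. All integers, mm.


translate([263, 255, 0]) cylinder(h = 51, r = 148);


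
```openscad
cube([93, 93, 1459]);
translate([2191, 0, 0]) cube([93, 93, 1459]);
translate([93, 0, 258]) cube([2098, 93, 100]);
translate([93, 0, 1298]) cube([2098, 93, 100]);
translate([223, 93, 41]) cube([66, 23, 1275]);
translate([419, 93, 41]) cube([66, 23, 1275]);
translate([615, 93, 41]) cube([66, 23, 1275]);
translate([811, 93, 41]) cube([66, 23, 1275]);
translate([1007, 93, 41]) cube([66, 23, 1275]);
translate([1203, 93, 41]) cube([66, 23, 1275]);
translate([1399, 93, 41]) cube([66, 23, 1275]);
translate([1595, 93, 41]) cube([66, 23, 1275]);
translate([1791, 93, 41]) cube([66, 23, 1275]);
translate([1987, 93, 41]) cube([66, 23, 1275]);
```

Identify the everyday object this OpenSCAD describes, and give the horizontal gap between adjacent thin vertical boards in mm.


A fence section. The picket gap is 130 mm.

Two posts, two rails, 10 pickets — a fence section. Span 2098 mm holds 10 pickets of 66 mm with 11 equal gaps: ⌊(2098 − 10·66) / 11⌋ = 130 mm.


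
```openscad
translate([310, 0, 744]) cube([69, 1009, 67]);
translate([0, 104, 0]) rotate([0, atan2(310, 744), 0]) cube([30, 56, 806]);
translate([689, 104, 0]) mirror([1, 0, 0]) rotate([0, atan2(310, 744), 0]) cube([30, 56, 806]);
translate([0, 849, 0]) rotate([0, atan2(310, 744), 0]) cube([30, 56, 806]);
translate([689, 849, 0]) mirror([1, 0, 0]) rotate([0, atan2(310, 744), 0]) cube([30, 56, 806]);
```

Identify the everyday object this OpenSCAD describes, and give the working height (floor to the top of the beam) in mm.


A sawhorse. The overall height is 811 mm.

A beam across two mirrored pairs of raked legs — a sawhorse. The beam's underside is at z = 744 (matching the legs' vertical rise in atan2(310, 744)) and the beam is 67 mm tall, so its top is at 744 + 67 = 811 mm. The raked legs top out at the beam's underside, so that is the highest point.


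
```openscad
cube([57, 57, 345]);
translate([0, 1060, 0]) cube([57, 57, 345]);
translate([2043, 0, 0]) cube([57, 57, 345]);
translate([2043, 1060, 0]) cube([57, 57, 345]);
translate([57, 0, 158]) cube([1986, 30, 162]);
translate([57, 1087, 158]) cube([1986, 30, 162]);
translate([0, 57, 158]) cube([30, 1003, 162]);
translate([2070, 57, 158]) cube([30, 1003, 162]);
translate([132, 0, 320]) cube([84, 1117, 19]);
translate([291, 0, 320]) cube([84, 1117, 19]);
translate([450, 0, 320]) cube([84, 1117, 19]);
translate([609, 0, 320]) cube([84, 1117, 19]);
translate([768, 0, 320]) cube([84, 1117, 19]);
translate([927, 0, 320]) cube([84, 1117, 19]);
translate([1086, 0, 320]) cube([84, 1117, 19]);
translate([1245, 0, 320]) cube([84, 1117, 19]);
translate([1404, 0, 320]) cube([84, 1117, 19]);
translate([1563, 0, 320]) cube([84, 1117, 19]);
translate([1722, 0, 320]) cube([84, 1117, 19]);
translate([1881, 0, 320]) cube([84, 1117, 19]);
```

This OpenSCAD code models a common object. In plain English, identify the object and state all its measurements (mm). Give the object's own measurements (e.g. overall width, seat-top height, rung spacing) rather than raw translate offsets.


A bed frame 2100 mm long (x) by 1117 mm wide (y). Four 57×57 mm corner posts, 345 mm tall, at the corners of the footprint. Four rails of 30 mm thickness and 162 mm height run between adjacent posts with their undersides at z = 158 mm, their outer faces flush with the outside of the frame (the two x-running rails run between the posts' inner faces; the two y-running rails run between the posts' inner faces). 12 slats, each 84 mm wide (x) and 19 mm thick, lie across the top of the two x-running rails, running the full 1117 mm width of the frame in y; along x they sit between the end posts with a 75 mm gap after the −x posts and between neighbouring slats, leaving 78 mm before the +x posts.


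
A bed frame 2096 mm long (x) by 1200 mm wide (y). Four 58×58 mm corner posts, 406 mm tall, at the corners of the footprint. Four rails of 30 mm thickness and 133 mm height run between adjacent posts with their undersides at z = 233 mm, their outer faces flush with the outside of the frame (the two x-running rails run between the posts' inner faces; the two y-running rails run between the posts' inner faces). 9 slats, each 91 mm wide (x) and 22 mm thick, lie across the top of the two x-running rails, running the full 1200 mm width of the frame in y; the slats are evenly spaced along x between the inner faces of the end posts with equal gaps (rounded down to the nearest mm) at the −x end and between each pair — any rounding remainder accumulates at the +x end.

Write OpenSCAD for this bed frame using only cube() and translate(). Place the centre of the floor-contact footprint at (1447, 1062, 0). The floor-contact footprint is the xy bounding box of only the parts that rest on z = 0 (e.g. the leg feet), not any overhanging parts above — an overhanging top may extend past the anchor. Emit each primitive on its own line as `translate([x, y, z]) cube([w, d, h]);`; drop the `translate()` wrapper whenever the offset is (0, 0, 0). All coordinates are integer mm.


translate([399, 462, 0]) cube([58, 58, 406]);
translate([399, 1604, 0]) cube([58, 58, 406]);
translate([2437, 462, 0]) cube([58, 58, 406]);
translate([2437, 1604, 0]) cube([58, 58, 406]);
translate([457, 462, 233]) cube([1980, 30, 133]);
translate([457, 1632, 233]) cube([1980, 30, 133]);
translate([399, 520, 233]) cube([30, 1084, 133]);
translate([2465, 520, 233]) cube([30, 1084, 133]);
translate([573, 462, 366]) cube([91, 1200, 22]);
translate([780, 462, 366]) cube([91, 1200, 22]);
translate([987, 462, 366]) cube([91, 1200, 22]);
translate([1194, 462, 366]) cube([91, 1200, 22]);
translate([1401, 462, 366]) cube([91, 1200, 22]);
translate([1608, 462, 366]) cube([91, 1200, 22]);
translate([1815, 462, 366]) cube([91, 1200, 22]);
translate([2022, 462, 366]) cube([91, 1200, 22]);
translate([2229, 462, 366]) cube([91, 1200, 22]);


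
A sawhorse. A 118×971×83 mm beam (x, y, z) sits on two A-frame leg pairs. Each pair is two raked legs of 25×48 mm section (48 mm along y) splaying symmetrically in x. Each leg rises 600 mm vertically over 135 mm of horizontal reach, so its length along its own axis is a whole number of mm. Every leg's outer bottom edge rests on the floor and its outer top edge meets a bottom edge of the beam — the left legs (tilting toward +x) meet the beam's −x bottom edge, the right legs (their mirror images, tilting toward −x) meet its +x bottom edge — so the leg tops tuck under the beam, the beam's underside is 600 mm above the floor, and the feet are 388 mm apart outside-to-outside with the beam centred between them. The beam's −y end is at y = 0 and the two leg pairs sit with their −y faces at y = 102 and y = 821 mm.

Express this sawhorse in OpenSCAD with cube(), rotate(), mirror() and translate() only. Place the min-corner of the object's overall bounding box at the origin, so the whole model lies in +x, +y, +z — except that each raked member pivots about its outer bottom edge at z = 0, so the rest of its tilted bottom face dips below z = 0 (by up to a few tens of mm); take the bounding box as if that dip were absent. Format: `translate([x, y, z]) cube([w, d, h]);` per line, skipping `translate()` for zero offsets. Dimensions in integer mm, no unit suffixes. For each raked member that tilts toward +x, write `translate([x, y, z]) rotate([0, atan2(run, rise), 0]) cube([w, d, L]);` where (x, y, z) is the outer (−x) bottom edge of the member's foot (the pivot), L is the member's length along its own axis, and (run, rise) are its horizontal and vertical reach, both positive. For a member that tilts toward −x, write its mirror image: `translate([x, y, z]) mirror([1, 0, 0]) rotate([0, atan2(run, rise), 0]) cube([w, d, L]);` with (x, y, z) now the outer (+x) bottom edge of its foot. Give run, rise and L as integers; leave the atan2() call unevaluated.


translate([135, 0, 600]) cube([118, 971, 83]);
translate([0, 102, 0]) rotate([0, atan2(135, 600), 0]) cube([25, 48, 615]);
translate([388, 102, 0]) mirror([1, 0, 0]) rotate([0, atan2(135, 600), 0]) cube([25, 48, 615]);
translate([0, 821, 0]) rotate([0, atan2(135, 600), 0]) cube([25, 48, 615]);
translate([388, 821, 0]) mirror([1, 0, 0]) rotate([0, atan2(135, 600), 0]) cube([25, 48, 615]);


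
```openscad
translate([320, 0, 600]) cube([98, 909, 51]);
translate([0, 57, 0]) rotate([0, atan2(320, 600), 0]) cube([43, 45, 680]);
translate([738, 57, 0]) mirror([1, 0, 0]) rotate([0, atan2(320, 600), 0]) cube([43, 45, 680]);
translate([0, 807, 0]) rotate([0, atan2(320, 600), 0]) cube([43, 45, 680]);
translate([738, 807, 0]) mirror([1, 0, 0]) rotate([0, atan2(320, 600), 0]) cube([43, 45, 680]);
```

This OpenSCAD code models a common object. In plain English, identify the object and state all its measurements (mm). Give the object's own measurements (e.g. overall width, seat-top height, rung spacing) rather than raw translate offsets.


A sawhorse. A 98×909×51 mm beam (x, y, z) sits on two A-frame leg pairs. Each pair is two raked legs of 43×45 mm section (45 mm along y) splaying symmetrically in x. Each leg rises 600 mm vertically over 320 mm of horizontal reach and is 680 mm long along its own axis. Every leg's outer bottom edge rests on the floor and its outer top edge meets a bottom edge of the beam — the left legs (tilting toward +x) meet the beam's −x bottom edge, the right legs (their mirror images, tilting toward −x) meet its +x bottom edge — so the leg tops tuck under the beam, the beam's underside is 600 mm above the floor, and the feet are 738 mm apart outside-to-outside with the beam centred between them. The two leg pairs are set in 57 mm from either end of the beam.


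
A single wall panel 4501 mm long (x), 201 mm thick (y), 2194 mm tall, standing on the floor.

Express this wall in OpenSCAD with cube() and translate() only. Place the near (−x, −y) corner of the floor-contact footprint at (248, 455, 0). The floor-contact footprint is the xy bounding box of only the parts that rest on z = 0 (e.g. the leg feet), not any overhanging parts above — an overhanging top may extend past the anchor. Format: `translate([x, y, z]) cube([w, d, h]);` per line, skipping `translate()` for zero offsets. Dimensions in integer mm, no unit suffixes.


translate([248, 455, 0]) cube([4501, 201, 2194]);


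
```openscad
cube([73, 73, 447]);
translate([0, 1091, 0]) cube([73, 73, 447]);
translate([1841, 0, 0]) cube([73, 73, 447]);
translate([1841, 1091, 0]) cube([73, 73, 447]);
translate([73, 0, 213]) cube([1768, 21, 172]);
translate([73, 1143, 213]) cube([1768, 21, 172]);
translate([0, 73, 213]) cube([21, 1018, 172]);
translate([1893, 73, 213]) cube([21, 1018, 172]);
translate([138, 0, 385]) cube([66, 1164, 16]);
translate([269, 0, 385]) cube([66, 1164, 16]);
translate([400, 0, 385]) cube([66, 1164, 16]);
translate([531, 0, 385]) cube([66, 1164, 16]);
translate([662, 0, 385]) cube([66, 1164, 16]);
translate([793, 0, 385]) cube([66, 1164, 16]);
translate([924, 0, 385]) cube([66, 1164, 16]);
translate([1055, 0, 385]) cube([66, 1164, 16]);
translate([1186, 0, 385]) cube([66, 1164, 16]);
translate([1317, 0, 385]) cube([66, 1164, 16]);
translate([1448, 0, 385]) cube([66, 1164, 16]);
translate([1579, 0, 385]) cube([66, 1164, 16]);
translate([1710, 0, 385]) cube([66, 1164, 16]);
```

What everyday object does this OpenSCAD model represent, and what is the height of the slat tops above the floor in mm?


A bed frame. The slat-top height is 401 mm.

Four posts, four rails, and a row of slats — a bed frame. Slats sit on the rails at z = 213 + 172 = 385; with slat thickness 16, the top is 401 mm.


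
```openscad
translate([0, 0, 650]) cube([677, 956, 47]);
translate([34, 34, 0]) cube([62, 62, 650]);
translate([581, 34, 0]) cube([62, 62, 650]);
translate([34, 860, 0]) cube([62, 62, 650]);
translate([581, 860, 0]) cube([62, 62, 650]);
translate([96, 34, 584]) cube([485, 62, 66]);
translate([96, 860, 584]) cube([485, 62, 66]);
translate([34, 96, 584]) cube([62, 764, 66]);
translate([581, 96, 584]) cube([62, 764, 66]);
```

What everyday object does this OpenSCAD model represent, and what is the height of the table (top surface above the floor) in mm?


A table. The table height is 697 mm.

A 677×956×47 slab sits at z = 650 on four 62 mm square posts — a table. The top surface is at 650 + 47 = 697 mm.


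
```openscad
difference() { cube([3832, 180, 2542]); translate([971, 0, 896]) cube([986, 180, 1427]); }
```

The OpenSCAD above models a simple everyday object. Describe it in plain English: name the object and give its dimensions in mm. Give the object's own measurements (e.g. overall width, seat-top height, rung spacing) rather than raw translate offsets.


A wall 3832 mm long (x), 180 mm thick (y), 2542 mm tall, with a rectangular window opening cut through it. The opening is 986 mm wide and 1427 mm tall; its sill is at z = 896 mm and its near (−x) edge is 971 mm from the wall's −x end. The opening passes through the full wall thickness.


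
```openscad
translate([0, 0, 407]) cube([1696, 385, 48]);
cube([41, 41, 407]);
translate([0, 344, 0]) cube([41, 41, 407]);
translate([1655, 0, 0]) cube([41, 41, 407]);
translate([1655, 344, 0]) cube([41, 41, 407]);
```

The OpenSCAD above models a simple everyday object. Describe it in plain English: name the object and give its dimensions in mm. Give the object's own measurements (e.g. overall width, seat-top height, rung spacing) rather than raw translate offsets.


A long wooden bench with a 1696 mm (x) × 385 mm (y) seat, 48 mm thick, its top surface 455 mm above the floor. Four 41 mm square legs at the seat corners, flush with the edges, run from z = 0 to the seat underside.


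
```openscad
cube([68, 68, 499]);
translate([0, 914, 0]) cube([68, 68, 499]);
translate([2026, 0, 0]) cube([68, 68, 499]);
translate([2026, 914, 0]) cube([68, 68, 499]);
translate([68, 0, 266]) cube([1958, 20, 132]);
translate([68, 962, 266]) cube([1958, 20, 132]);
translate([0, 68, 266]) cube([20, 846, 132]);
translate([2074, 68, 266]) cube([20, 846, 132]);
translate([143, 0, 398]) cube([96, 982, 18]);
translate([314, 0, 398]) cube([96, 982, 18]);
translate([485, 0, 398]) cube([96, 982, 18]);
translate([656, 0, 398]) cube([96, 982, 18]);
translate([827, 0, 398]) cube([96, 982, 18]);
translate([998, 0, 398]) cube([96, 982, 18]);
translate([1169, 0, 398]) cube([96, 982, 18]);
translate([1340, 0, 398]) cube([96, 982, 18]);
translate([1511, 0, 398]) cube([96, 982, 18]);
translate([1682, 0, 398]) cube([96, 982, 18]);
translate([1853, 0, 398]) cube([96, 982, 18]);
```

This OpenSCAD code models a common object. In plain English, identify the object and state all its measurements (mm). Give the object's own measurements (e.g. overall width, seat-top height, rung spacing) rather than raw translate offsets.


A bed frame 2094 mm long (x) by 982 mm wide (y). Four 68×68 mm corner posts, 499 mm tall, at the corners of the footprint. Four rails of 20 mm thickness and 132 mm height run between adjacent posts with their undersides at z = 266 mm, their outer faces flush with the outside of the frame (the two x-running rails run between the posts' inner faces; the two y-running rails run between the posts' inner faces). 11 slats, each 96 mm wide (x) and 18 mm thick, lie across the top of the two x-running rails, running the full 982 mm width of the frame in y; along x they sit between the end posts with a 75 mm gap after the −x posts and between neighbouring slats, leaving 77 mm before the +x posts.


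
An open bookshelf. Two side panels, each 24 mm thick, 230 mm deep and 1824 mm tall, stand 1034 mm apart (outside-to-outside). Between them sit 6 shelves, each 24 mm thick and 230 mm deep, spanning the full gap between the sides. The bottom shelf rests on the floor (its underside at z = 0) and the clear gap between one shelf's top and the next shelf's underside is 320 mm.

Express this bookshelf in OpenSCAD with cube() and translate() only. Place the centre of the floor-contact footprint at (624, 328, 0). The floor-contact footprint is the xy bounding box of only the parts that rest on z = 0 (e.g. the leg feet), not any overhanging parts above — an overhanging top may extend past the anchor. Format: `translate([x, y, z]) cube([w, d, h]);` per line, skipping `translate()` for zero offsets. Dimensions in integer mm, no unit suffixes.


translate([107, 213, 0]) cube([24, 230, 1824]);
translate([1117, 213, 0]) cube([24, 230, 1824]);
translate([131, 213, 0]) cube([986, 230, 24]);
translate([131, 213, 344]) cube([986, 230, 24]);
translate([131, 213, 688]) cube([986, 230, 24]);
translate([131, 213, 1032]) cube([986, 230, 24]);
translate([131, 213, 1376]) cube([986, 230, 24]);
translate([131, 213, 1720]) cube([986, 230, 24]);


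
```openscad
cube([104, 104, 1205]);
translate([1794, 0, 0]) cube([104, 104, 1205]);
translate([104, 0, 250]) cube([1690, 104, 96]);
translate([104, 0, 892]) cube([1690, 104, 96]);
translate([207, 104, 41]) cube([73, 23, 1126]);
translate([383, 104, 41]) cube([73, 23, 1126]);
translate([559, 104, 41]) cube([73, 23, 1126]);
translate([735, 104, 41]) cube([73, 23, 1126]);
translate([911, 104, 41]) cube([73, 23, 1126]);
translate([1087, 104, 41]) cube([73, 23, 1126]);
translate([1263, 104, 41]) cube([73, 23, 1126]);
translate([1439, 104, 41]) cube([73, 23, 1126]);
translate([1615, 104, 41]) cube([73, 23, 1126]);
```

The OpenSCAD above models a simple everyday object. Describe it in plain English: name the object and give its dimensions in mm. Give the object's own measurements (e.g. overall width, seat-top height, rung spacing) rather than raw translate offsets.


A fence section. Two 104×104 mm posts, 1205 mm tall, stand on the floor with a clear span of 1690 mm between their inner faces. Two horizontal rails of 104×96 mm section span the gap between the posts with their undersides at z = 250 mm and z = 892 mm, flush with the posts' −y face. 9 pickets, each 73 mm wide, 23 mm thick and 1126 mm tall, are fixed to the +y face of the rails with their bottoms at z = 41 mm, spaced across the span with a 103 mm gap after the −x post and between neighbouring pickets, with 106 mm left before the +x post.


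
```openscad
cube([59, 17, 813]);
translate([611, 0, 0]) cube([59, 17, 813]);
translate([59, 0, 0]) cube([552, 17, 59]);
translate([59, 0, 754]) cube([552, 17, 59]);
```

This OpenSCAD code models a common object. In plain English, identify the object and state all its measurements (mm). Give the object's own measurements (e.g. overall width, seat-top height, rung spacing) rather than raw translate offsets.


A rectangular picture frame lying in the x–z plane (depth along y). The opening is 552 mm wide (x) by 695 mm tall (z), surrounded by a border 59 mm wide on all four sides. The frame is 17 mm deep and is made of two full-height vertical stiles with two horizontal rails fitted between them.


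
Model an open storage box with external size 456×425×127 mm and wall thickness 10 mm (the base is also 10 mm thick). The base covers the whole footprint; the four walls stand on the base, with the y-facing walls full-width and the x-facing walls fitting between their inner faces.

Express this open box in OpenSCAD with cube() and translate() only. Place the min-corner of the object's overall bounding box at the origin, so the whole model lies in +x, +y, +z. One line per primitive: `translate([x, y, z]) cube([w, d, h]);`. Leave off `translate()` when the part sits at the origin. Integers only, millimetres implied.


cube([456, 425, 10]);
translate([0, 0, 10]) cube([456, 10, 117]);
translate([0, 415, 10]) cube([456, 10, 117]);
translate([0, 10, 10]) cube([10, 405, 117]);
translate([446, 10, 10]) cube([10, 405, 117]);


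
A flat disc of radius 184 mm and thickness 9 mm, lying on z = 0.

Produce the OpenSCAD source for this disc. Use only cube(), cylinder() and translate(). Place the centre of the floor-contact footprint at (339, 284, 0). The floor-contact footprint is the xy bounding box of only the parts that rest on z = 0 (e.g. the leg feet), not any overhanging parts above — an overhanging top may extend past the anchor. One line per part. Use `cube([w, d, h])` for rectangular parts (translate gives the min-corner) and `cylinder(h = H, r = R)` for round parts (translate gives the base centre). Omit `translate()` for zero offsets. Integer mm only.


translate([339, 284, 0]) cylinder(h = 9, r = 184);


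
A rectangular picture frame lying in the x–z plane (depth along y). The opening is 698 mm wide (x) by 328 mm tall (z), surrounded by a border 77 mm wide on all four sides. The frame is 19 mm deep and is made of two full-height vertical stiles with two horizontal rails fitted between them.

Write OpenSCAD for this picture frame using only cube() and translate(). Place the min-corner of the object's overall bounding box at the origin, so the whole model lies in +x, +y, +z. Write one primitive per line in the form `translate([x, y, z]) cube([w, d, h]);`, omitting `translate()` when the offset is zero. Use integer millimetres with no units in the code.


cube([77, 19, 482]);
translate([775, 0, 0]) cube([77, 19, 482]);
translate([77, 0, 0]) cube([698, 19, 77]);
translate([77, 0, 405]) cube([698, 19, 77]);


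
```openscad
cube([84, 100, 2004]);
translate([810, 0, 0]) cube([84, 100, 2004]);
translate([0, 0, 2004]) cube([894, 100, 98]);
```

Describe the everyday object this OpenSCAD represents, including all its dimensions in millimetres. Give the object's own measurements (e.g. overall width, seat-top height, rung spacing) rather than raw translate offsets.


A door frame. The clear opening is 726 mm wide and 2004 mm high. Two 84 mm wide jambs, 100 mm deep, stand either side of the opening from the floor to the top of the opening. A 98 mm thick head sits across the top of both jambs, spanning the full outside width of the frame.


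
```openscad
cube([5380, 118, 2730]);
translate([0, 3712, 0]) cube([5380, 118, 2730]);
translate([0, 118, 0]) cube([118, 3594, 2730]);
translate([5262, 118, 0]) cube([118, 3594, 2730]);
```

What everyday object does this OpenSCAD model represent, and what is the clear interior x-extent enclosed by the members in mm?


A house (or room) frame. The interior width is 5144 mm.

Four 2730 mm walls enclosing a rectangle with no floor or roof — a room or house frame. Outside width is 5380 mm and wall thickness is 118 mm, so the interior width is 5380 − 2 × 118 = 5144 mm.


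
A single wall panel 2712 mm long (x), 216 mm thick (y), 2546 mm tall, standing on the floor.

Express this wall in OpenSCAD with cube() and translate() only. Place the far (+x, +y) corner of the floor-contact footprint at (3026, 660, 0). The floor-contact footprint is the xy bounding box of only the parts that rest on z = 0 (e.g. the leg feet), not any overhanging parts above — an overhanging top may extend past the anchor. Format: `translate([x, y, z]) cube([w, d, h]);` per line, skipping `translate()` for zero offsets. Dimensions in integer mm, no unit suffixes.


translate([314, 444, 0]) cube([2712, 216, 2546]);


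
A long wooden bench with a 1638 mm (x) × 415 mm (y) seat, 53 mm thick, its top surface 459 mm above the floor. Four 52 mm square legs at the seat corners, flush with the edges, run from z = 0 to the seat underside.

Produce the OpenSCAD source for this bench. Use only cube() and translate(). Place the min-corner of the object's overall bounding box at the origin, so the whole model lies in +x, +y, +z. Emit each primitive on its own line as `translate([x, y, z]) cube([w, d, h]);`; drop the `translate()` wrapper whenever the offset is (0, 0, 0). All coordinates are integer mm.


// leg_h = 459 − 53 = 406
translate([0, 0, 406]) cube([1638, 415, 53]);
cube([52, 52, 406]);
translate([0, 363, 0]) cube([52, 52, 406]);
translate([1586, 0, 0]) cube([52, 52, 406]);
translate([1586, 363, 0]) cube([52, 52, 406]);


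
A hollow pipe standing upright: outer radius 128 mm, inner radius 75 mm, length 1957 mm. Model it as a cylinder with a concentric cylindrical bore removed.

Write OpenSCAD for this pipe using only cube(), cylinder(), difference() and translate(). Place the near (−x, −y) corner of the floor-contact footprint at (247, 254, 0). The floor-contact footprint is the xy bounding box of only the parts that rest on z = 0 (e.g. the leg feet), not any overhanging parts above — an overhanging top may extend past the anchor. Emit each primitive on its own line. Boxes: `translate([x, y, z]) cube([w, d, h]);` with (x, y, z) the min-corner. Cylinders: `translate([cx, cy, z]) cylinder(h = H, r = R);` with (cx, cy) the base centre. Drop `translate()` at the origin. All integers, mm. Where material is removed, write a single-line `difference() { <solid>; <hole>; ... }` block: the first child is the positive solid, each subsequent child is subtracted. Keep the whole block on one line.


difference() { translate([375, 382, 0]) cylinder(h = 1957, r = 128); translate([375, 382, 0]) cylinder(h = 1957, r = 75); }


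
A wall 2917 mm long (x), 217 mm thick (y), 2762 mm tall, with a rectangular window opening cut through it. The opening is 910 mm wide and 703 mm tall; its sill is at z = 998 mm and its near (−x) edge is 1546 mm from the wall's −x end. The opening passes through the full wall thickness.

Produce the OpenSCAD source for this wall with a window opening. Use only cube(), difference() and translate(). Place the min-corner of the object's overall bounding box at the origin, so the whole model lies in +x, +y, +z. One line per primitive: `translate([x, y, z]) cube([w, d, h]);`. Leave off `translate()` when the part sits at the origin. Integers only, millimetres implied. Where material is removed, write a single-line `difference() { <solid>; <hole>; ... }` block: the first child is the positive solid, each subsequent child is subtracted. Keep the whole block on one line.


difference() { cube([2917, 217, 2762]); translate([1546, 0, 998]) cube([910, 217, 703]); }


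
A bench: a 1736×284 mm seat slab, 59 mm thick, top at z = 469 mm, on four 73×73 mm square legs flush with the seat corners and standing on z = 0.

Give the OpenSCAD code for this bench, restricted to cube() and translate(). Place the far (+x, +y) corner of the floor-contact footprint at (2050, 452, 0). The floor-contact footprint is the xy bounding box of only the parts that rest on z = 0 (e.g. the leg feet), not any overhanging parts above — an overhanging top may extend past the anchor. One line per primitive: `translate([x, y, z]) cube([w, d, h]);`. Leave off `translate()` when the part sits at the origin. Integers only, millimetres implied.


// leg_h = 469 − 59 = 410
translate([314, 168, 410]) cube([1736, 284, 59]);
translate([314, 168, 0]) cube([73, 73, 410]);
translate([314, 379, 0]) cube([73, 73, 410]);
translate([1977, 168, 0]) cube([73, 73, 410]);
translate([1977, 379, 0]) cube([73, 73, 410]);


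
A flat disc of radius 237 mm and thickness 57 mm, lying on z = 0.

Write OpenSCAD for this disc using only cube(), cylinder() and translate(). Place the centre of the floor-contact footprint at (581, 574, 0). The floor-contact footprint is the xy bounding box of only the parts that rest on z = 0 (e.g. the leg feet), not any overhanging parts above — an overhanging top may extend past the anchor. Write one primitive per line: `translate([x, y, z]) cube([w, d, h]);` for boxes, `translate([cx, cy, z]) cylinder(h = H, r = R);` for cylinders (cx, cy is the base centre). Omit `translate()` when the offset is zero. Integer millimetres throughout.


translate([581, 574, 0]) cylinder(h = 57, r = 237);


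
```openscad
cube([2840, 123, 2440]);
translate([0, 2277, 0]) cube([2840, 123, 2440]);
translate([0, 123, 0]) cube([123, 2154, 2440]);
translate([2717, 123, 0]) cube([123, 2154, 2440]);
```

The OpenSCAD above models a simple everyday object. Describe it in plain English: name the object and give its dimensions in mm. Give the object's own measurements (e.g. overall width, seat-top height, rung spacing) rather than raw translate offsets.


The wall frame of a small rectangular building: four walls, each 2440 mm tall and 123 mm thick, enclosing a footprint 2840 mm (x) by 2400 mm (y) outside-to-outside, with no floor or roof. The front and back walls (the −y and +y sides) span the full width; the two side walls fit between them.


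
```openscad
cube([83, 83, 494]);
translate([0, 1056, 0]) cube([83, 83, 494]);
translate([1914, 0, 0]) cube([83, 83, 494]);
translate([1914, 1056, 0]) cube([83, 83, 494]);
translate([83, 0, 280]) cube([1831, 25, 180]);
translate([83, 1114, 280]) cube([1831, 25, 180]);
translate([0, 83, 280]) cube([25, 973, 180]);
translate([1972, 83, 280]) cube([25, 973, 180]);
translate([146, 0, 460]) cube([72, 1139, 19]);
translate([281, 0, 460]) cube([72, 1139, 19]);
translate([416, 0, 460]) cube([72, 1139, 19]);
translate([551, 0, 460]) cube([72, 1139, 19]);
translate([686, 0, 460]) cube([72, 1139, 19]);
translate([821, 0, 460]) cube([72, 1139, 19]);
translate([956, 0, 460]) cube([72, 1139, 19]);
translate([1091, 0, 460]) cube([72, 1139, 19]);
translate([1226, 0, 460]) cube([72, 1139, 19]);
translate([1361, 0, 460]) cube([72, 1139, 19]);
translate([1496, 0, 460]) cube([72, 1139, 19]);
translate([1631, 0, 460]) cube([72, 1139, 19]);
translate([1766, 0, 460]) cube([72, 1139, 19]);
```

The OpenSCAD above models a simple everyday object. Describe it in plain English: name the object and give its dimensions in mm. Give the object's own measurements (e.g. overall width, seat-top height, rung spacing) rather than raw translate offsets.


A bed frame 1997 mm long (x) by 1139 mm wide (y). Four 83×83 mm corner posts, 494 mm tall, at the corners of the footprint. Four rails of 25 mm thickness and 180 mm height run between adjacent posts with their undersides at z = 280 mm, their outer faces flush with the outside of the frame (the two x-running rails run between the posts' inner faces; the two y-running rails run between the posts' inner faces). 13 slats, each 72 mm wide (x) and 19 mm thick, lie across the top of the two x-running rails, running the full 1139 mm width of the frame in y; along x they sit between the end posts with a 63 mm gap after the −x posts and between neighbouring slats, leaving 76 mm before the +x posts.


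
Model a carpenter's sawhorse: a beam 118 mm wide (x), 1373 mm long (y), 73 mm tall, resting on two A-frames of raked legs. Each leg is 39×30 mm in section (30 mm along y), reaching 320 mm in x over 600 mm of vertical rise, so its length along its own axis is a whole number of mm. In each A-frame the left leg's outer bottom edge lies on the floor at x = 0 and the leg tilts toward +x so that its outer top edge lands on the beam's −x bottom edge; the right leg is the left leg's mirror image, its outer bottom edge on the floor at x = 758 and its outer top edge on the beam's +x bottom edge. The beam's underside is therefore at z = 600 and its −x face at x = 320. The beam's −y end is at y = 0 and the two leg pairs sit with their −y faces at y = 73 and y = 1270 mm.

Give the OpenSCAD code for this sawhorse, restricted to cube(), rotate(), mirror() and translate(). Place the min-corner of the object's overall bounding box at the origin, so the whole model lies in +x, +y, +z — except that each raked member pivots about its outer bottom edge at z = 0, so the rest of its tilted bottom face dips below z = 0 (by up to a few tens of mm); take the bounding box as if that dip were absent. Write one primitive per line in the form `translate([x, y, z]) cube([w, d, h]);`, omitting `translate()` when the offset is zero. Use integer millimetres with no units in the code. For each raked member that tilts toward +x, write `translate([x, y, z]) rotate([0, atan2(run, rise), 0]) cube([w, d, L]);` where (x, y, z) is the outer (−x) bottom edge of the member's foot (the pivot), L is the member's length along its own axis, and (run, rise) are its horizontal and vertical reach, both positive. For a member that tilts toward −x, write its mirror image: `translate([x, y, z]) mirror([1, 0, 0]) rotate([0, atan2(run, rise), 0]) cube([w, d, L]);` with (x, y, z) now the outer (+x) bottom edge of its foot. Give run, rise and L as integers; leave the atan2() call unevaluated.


translate([320, 0, 600]) cube([118, 1373, 73]);
translate([0, 73, 0]) rotate([0, atan2(320, 600), 0]) cube([39, 30, 680]);
translate([758, 73, 0]) mirror([1, 0, 0]) rotate([0, atan2(320, 600), 0]) cube([39, 30, 680]);
translate([0, 1270, 0]) rotate([0, atan2(320, 600), 0]) cube([39, 30, 680]);
translate([758, 1270, 0]) mirror([1, 0, 0]) rotate([0, atan2(320, 600), 0]) cube([39, 30, 680]);


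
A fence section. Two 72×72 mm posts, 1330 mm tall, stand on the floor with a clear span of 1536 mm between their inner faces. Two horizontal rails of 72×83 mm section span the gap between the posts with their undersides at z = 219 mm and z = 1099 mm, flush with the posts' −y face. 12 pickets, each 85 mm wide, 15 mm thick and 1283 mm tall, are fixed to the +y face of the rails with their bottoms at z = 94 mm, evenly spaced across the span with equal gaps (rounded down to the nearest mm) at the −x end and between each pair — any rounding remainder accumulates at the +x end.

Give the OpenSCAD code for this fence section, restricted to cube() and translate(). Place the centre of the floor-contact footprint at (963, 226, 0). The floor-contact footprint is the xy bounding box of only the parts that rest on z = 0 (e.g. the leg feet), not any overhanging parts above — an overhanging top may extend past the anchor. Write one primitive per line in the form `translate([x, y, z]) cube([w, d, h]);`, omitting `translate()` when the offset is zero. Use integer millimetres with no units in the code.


translate([123, 190, 0]) cube([72, 72, 1330]);
translate([1731, 190, 0]) cube([72, 72, 1330]);
translate([195, 190, 219]) cube([1536, 72, 83]);
translate([195, 190, 1099]) cube([1536, 72, 83]);
translate([234, 262, 94]) cube([85, 15, 1283]);
translate([358, 262, 94]) cube([85, 15, 1283]);
translate([482, 262, 94]) cube([85, 15, 1283]);
translate([606, 262, 94]) cube([85, 15, 1283]);
translate([730, 262, 94]) cube([85, 15, 1283]);
translate([854, 262, 94]) cube([85, 15, 1283]);
translate([978, 262, 94]) cube([85, 15, 1283]);
translate([1102, 262, 94]) cube([85, 15, 1283]);
translate([1226, 262, 94]) cube([85, 15, 1283]);
translate([1350, 262, 94]) cube([85, 15, 1283]);
translate([1474, 262, 94]) cube([85, 15, 1283]);
translate([1598, 262, 94]) cube([85, 15, 1283]);


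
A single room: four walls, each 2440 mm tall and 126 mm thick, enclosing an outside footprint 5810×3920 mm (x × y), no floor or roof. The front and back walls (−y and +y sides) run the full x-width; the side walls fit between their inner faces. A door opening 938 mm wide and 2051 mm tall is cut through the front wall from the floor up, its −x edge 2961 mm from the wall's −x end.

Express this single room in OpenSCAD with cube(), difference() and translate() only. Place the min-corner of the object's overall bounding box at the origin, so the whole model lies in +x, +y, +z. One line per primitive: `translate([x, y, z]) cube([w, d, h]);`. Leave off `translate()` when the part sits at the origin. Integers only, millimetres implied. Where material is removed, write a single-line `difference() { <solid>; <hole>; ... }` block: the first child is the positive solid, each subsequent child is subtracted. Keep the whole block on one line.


difference() { cube([5810, 126, 2440]); translate([2961, 0, 0]) cube([938, 126, 2051]); }
translate([0, 3794, 0]) cube([5810, 126, 2440]);
translate([0, 126, 0]) cube([126, 3668, 2440]);
translate([5684, 126, 0]) cube([126, 3668, 2440]);


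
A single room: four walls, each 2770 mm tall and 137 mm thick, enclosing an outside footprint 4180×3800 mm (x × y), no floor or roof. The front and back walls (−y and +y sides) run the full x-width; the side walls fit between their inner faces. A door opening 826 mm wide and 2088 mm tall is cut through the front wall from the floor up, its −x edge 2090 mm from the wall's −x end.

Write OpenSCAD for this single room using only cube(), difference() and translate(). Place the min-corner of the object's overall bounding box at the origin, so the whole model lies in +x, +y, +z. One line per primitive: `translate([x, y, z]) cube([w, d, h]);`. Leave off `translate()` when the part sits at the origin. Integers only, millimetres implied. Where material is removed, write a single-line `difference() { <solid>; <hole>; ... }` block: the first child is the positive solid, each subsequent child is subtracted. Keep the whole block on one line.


difference() { cube([4180, 137, 2770]); translate([2090, 0, 0]) cube([826, 137, 2088]); }
translate([0, 3663, 0]) cube([4180, 137, 2770]);
translate([0, 137, 0]) cube([137, 3526, 2770]);
translate([4043, 137, 0]) cube([137, 3526, 2770]);
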